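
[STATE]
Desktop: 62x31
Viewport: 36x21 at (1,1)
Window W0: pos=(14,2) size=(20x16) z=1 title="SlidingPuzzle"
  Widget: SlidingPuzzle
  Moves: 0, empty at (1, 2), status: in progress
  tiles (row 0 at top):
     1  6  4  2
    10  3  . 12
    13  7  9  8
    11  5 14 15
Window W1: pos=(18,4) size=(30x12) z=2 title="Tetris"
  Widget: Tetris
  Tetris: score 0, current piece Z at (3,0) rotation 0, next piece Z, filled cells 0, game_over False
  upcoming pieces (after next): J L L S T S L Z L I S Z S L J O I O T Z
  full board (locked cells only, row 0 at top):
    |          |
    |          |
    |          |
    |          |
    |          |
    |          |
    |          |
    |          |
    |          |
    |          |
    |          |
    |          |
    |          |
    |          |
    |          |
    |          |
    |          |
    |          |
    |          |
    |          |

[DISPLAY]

                                    
             ┏━━━━━━━━━━━━━━━━━━┓   
             ┃ SlidingPuzzle    ┃   
             ┠───┏━━━━━━━━━━━━━━━━━━
             ┃┌──┃ Tetris           
             ┃│  ┠──────────────────
             ┃├──┃          │Next:  
             ┃│ 1┃          │▓▓     
             ┃├──┃          │ ▓▓    
             ┃│ 1┃          │       
             ┃├──┃          │       
             ┃│ 1┃          │       
             ┃└──┃          │Score: 
             ┃Mov┃          │0      
             ┃   ┗━━━━━━━━━━━━━━━━━━
             ┃                  ┃   
             ┗━━━━━━━━━━━━━━━━━━┛   
                                    
                                    
                                    
                                    


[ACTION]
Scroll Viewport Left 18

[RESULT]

                                    
              ┏━━━━━━━━━━━━━━━━━━┓  
              ┃ SlidingPuzzle    ┃  
              ┠───┏━━━━━━━━━━━━━━━━━
              ┃┌──┃ Tetris          
              ┃│  ┠─────────────────
              ┃├──┃          │Next: 
              ┃│ 1┃          │▓▓    
              ┃├──┃          │ ▓▓   
              ┃│ 1┃          │      
              ┃├──┃          │      
              ┃│ 1┃          │      
              ┃└──┃          │Score:
              ┃Mov┃          │0     
              ┃   ┗━━━━━━━━━━━━━━━━━
              ┃                  ┃  
              ┗━━━━━━━━━━━━━━━━━━┛  
                                    
                                    
                                    
                                    


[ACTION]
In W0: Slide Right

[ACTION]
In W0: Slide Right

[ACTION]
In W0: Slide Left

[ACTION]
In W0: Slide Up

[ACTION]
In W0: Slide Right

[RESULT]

                                    
              ┏━━━━━━━━━━━━━━━━━━┓  
              ┃ SlidingPuzzle    ┃  
              ┠───┏━━━━━━━━━━━━━━━━━
              ┃┌──┃ Tetris          
              ┃│  ┠─────────────────
              ┃├──┃          │Next: 
              ┃│ 1┃          │▓▓    
              ┃├──┃          │ ▓▓   
              ┃│  ┃          │      
              ┃├──┃          │      
              ┃│ 1┃          │      
              ┃└──┃          │Score:
              ┃Mov┃          │0     
              ┃   ┗━━━━━━━━━━━━━━━━━
              ┃                  ┃  
              ┗━━━━━━━━━━━━━━━━━━┛  
                                    
                                    
                                    
                                    


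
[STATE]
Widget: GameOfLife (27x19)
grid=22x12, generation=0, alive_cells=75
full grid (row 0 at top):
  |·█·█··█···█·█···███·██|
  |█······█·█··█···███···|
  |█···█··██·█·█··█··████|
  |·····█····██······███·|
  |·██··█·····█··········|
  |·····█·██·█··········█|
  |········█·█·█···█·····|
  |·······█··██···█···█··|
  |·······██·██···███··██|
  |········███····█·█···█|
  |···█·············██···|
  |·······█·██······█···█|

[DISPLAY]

Gen: 0                     
·█·█··█···█·█···███·██     
█······█·█··█···███···     
█···█··██·█·█··█··████     
·····█····██······███·     
·██··█·····█··········     
·····█·██·█··········█     
········█·█·█···█·····     
·······█··██···█···█··     
·······██·██···███··██     
········███····█·█···█     
···█·············██···     
·······█·██······█···█     
                           
                           
                           
                           
                           
                           


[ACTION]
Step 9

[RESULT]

Gen: 9                     
·············██·██····     
·············█···█····     
··············█····██·     
··················██·█     
················█····█     
················████·█     
··············█·████··     
·····██······█····██··     
····█··█·····█···██···     
·····█··█·····█·······     
······█·█·············     
······███·············     
                           
                           
                           
                           
                           
                           


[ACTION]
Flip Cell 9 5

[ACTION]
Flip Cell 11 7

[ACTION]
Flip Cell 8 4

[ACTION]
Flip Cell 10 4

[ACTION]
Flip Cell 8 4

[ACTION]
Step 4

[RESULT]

Gen: 13                    
·············██··█·█··     
·············█··██··█·     
······················     
················█···█·     
···················█··     
···············███·█··     
·············███·█····     
·············█···███··     
·············█·██··█··     
···████··█···██·████··     
····██████············     
·····████·············     
                           
                           
                           
                           
                           
                           


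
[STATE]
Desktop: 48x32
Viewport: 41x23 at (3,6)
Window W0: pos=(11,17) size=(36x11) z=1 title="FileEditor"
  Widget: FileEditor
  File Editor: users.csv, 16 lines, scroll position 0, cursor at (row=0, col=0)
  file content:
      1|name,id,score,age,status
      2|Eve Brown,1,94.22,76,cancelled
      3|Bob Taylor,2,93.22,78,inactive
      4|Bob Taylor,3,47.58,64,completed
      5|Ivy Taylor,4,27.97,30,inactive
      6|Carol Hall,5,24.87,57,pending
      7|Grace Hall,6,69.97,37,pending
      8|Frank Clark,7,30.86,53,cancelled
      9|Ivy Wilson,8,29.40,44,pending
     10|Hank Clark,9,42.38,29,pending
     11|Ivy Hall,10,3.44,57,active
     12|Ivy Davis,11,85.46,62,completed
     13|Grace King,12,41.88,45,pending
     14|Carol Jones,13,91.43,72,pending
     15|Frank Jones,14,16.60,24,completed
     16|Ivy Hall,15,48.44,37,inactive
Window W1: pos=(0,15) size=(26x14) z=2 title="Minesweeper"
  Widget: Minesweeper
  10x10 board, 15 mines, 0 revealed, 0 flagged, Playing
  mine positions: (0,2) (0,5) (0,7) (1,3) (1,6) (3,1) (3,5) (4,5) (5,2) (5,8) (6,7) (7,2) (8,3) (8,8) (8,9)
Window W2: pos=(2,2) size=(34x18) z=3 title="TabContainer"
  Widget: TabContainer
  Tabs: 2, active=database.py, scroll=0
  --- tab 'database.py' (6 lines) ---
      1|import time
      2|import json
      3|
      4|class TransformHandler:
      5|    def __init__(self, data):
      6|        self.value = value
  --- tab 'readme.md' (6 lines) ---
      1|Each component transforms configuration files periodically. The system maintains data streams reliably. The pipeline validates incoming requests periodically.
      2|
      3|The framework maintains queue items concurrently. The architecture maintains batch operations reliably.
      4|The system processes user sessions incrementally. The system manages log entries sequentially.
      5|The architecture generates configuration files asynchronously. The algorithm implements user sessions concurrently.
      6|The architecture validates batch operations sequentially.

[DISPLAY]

────────────────────────────────┃        
import time                     ┃        
import json                     ┃        
                                ┃        
class TransformHandler:         ┃        
    def __init__(self, data):   ┃        
        self.value = value      ┃        
                                ┃        
                                ┃        
                                ┃        
                                ┃        
                                ┃━━━━━━━━
                                ┃        
━━━━━━━━━━━━━━━━━━━━━━━━━━━━━━━━┛────────
■■■■■■■■              ┃age,status        
■■■■■■■■              ┃.22,76,cancelled  
■■■■■■■■              ┃3.22,78,inactive  
■■■■■■■■              ┃7.58,64,completed 
■■■■■■■■              ┃7.97,30,inactive  
■■■■■■■■              ┃4.87,57,pending   
■■■■■■■■              ┃9.97,37,pending   
■■■■■■■■              ┃━━━━━━━━━━━━━━━━━━
━━━━━━━━━━━━━━━━━━━━━━┛                  


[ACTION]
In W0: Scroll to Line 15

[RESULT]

────────────────────────────────┃        
import time                     ┃        
import json                     ┃        
                                ┃        
class TransformHandler:         ┃        
    def __init__(self, data):   ┃        
        self.value = value      ┃        
                                ┃        
                                ┃        
                                ┃        
                                ┃        
                                ┃━━━━━━━━
                                ┃        
━━━━━━━━━━━━━━━━━━━━━━━━━━━━━━━━┛────────
■■■■■■■■              ┃2.38,29,pending   
■■■■■■■■              ┃44,57,active      
■■■■■■■■              ┃5.46,62,completed 
■■■■■■■■              ┃41.88,45,pending  
■■■■■■■■              ┃,91.43,72,pending 
■■■■■■■■              ┃,16.60,24,complete
■■■■■■■■              ┃.44,37,inactive   
■■■■■■■■              ┃━━━━━━━━━━━━━━━━━━
━━━━━━━━━━━━━━━━━━━━━━┛                  


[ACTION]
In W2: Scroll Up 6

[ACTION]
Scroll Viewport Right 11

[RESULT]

────────────────────────────┃            
rt time                     ┃            
rt json                     ┃            
                            ┃            
s TransformHandler:         ┃            
def __init__(self, data):   ┃            
    self.value = value      ┃            
                            ┃            
                            ┃            
                            ┃            
                            ┃            
                            ┃━━━━━━━━━━┓ 
                            ┃          ┃ 
━━━━━━━━━━━━━━━━━━━━━━━━━━━━┛──────────┨ 
■■■■              ┃2.38,29,pending    ▲┃ 
■■■■              ┃44,57,active       ░┃ 
■■■■              ┃5.46,62,completed  ░┃ 
■■■■              ┃41.88,45,pending   ░┃ 
■■■■              ┃,91.43,72,pending  ░┃ 
■■■■              ┃,16.60,24,completed█┃ 
■■■■              ┃.44,37,inactive    ▼┃ 
■■■■              ┃━━━━━━━━━━━━━━━━━━━━┛ 
━━━━━━━━━━━━━━━━━━┛                      


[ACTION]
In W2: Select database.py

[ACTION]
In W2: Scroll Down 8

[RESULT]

────────────────────────────┃            
    self.value = value      ┃            
                            ┃            
                            ┃            
                            ┃            
                            ┃            
                            ┃            
                            ┃            
                            ┃            
                            ┃            
                            ┃            
                            ┃━━━━━━━━━━┓ 
                            ┃          ┃ 
━━━━━━━━━━━━━━━━━━━━━━━━━━━━┛──────────┨ 
■■■■              ┃2.38,29,pending    ▲┃ 
■■■■              ┃44,57,active       ░┃ 
■■■■              ┃5.46,62,completed  ░┃ 
■■■■              ┃41.88,45,pending   ░┃ 
■■■■              ┃,91.43,72,pending  ░┃ 
■■■■              ┃,16.60,24,completed█┃ 
■■■■              ┃.44,37,inactive    ▼┃ 
■■■■              ┃━━━━━━━━━━━━━━━━━━━━┛ 
━━━━━━━━━━━━━━━━━━┛                      


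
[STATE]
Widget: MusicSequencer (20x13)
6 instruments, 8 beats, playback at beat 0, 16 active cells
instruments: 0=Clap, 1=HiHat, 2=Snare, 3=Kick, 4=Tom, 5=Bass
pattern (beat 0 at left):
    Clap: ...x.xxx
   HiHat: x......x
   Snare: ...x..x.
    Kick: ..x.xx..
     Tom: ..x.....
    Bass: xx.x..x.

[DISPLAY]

      ▼1234567      
  Clap···█·███      
 HiHat█······█      
 Snare···█··█·      
  Kick··█·██··      
   Tom··█·····      
  Bass██·█··█·      
                    
                    
                    
                    
                    
                    


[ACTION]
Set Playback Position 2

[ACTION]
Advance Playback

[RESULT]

      012▼4567      
  Clap···█·███      
 HiHat█······█      
 Snare···█··█·      
  Kick··█·██··      
   Tom··█·····      
  Bass██·█··█·      
                    
                    
                    
                    
                    
                    


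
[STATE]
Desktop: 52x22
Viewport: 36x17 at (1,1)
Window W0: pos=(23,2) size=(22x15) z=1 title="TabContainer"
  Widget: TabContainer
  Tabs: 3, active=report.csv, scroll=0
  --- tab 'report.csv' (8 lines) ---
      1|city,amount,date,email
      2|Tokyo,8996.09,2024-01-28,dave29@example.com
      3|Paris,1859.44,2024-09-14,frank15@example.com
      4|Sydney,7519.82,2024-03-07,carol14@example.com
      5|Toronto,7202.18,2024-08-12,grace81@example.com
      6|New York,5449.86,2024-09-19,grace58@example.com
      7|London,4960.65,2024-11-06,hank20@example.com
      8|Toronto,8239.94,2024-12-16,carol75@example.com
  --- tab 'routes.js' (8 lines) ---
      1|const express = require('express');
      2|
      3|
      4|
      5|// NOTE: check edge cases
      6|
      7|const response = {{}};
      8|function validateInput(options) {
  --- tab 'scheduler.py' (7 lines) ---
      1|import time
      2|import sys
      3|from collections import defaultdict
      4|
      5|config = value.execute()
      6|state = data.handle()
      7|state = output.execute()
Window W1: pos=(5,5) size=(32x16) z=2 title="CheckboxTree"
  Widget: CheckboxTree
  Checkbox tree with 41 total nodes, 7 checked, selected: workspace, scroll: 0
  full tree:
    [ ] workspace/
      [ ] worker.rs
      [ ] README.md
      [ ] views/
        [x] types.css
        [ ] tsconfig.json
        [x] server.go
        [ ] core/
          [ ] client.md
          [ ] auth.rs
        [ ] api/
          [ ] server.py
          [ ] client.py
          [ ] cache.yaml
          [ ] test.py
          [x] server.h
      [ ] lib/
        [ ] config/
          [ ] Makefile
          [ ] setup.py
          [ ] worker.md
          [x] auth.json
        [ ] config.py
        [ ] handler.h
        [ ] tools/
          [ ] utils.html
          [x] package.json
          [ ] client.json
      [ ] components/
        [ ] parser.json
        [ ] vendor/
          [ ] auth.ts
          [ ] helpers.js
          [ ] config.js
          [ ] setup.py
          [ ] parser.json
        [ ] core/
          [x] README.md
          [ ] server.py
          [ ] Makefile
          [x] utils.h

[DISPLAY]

                                    
                      ┏━━━━━━━━━━━━━
                      ┃ TabContainer
                      ┠─────────────
    ┏━━━━━━━━━━━━━━━━━━━━━━━━━━━━━━┓
    ┃ CheckboxTree                 ┃
    ┠──────────────────────────────┨
    ┃>[-] workspace/               ┃
    ┃   [ ] worker.rs              ┃
    ┃   [ ] README.md              ┃
    ┃   [-] views/                 ┃
    ┃     [x] types.css            ┃
    ┃     [ ] tsconfig.json        ┃
    ┃     [x] server.go            ┃
    ┃     [ ] core/                ┃
    ┃       [ ] client.md          ┃
    ┃       [ ] auth.rs            ┃


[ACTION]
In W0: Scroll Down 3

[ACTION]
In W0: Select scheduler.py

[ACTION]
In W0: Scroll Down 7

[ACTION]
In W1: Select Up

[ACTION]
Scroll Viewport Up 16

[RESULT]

                                    
                                    
                      ┏━━━━━━━━━━━━━
                      ┃ TabContainer
                      ┠─────────────
    ┏━━━━━━━━━━━━━━━━━━━━━━━━━━━━━━┓
    ┃ CheckboxTree                 ┃
    ┠──────────────────────────────┨
    ┃>[-] workspace/               ┃
    ┃   [ ] worker.rs              ┃
    ┃   [ ] README.md              ┃
    ┃   [-] views/                 ┃
    ┃     [x] types.css            ┃
    ┃     [ ] tsconfig.json        ┃
    ┃     [x] server.go            ┃
    ┃     [ ] core/                ┃
    ┃       [ ] client.md          ┃


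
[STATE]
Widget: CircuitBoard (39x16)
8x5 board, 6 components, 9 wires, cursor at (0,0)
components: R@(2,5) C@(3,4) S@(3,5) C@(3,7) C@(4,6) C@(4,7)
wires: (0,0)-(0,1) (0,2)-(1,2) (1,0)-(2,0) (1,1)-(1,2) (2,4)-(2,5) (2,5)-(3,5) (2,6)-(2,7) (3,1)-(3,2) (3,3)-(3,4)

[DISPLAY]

   0 1 2 3 4 5 6 7                     
0  [.]─ ·   ·                          
            │                          
1   ·   · ─ ·                          
    │                                  
2   ·               · ─ R   · ─ ·      
                        │              
3       · ─ ·   · ─ C   S       C      
                                       
4                           C   C      
Cursor: (0,0)                          
                                       
                                       
                                       
                                       
                                       


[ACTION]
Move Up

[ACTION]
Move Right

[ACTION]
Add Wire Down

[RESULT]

   0 1 2 3 4 5 6 7                     
0   · ─[.]  ·                          
        │   │                          
1   ·   · ─ ·                          
    │                                  
2   ·               · ─ R   · ─ ·      
                        │              
3       · ─ ·   · ─ C   S       C      
                                       
4                           C   C      
Cursor: (0,1)                          
                                       
                                       
                                       
                                       
                                       


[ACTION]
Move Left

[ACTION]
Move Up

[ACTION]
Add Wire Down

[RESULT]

   0 1 2 3 4 5 6 7                     
0  [.]─ ·   ·                          
    │   │   │                          
1   ·   · ─ ·                          
    │                                  
2   ·               · ─ R   · ─ ·      
                        │              
3       · ─ ·   · ─ C   S       C      
                                       
4                           C   C      
Cursor: (0,0)                          
                                       
                                       
                                       
                                       
                                       


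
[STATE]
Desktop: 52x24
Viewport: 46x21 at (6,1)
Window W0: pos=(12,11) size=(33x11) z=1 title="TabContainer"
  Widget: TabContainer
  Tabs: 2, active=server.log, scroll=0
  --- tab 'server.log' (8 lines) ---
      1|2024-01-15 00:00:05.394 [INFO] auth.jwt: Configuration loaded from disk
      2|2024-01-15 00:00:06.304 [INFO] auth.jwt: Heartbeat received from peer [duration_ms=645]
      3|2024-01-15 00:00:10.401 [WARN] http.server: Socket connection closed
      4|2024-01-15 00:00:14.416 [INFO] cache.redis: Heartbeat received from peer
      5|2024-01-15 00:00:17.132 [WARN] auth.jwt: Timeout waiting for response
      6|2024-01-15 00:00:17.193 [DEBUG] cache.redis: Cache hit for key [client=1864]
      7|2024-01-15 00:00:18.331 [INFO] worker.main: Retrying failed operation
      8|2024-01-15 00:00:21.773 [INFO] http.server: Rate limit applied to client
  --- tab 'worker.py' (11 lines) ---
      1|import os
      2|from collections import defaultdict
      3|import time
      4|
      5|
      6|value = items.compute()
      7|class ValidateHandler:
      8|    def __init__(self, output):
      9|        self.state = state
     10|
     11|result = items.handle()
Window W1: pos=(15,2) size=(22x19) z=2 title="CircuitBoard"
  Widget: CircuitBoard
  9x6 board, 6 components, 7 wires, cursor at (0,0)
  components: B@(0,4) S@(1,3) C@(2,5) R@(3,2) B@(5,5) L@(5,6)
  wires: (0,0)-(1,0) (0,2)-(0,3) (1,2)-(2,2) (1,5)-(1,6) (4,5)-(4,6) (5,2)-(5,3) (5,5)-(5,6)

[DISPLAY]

                                              
         ┏━━━━━━━━━━━━━━━━━━━━┓               
         ┃ CircuitBoard       ┃               
         ┠────────────────────┨               
         ┃   0 1 2 3 4 5 6 7 8┃               
         ┃0  [.]      · ─ ·   ┃               
         ┃    │               ┃               
         ┃1   ·       ·   S   ┃               
         ┃            │       ┃               
         ┃2           ·       ┃               
      ┏━━┃                    ┃━━━━━━━┓       
      ┃ T┃3           R       ┃       ┃       
      ┠──┃                    ┃───────┨       
      ┃[s┃4                   ┃       ┃       
      ┃──┃                    ┃───────┃       
      ┃20┃5           · ─ ·   ┃[INFO] ┃       
      ┃20┃Cursor: (0,0)       ┃[INFO] ┃       
      ┃20┃                    ┃[WARN] ┃       
      ┃20┃                    ┃[INFO] ┃       
      ┃20┗━━━━━━━━━━━━━━━━━━━━┛[WARN] ┃       
      ┗━━━━━━━━━━━━━━━━━━━━━━━━━━━━━━━┛       


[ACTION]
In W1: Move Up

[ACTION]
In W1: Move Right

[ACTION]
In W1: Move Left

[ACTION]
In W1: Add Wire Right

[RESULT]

                                              
         ┏━━━━━━━━━━━━━━━━━━━━┓               
         ┃ CircuitBoard       ┃               
         ┠────────────────────┨               
         ┃   0 1 2 3 4 5 6 7 8┃               
         ┃0  [.]─ ·   · ─ ·   ┃               
         ┃    │               ┃               
         ┃1   ·       ·   S   ┃               
         ┃            │       ┃               
         ┃2           ·       ┃               
      ┏━━┃                    ┃━━━━━━━┓       
      ┃ T┃3           R       ┃       ┃       
      ┠──┃                    ┃───────┨       
      ┃[s┃4                   ┃       ┃       
      ┃──┃                    ┃───────┃       
      ┃20┃5           · ─ ·   ┃[INFO] ┃       
      ┃20┃Cursor: (0,0)       ┃[INFO] ┃       
      ┃20┃                    ┃[WARN] ┃       
      ┃20┃                    ┃[INFO] ┃       
      ┃20┗━━━━━━━━━━━━━━━━━━━━┛[WARN] ┃       
      ┗━━━━━━━━━━━━━━━━━━━━━━━━━━━━━━━┛       


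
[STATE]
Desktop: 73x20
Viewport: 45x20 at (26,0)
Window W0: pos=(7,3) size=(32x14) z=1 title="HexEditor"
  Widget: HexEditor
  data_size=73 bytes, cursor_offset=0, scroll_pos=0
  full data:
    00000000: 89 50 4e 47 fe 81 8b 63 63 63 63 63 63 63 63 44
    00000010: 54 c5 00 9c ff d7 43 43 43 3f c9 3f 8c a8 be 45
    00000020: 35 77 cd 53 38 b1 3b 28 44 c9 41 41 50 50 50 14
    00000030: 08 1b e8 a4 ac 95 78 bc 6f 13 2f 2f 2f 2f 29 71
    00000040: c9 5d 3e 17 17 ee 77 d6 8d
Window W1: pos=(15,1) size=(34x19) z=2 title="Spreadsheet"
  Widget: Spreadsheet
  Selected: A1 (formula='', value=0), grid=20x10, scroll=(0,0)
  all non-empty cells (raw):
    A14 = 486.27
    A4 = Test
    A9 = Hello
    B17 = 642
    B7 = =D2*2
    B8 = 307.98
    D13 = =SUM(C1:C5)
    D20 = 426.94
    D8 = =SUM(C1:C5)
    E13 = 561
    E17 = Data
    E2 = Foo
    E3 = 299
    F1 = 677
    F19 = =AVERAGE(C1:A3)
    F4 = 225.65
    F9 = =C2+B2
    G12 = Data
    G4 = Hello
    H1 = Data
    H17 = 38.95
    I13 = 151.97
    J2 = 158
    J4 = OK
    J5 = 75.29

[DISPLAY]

                                             
━━━━━━━━━━━━━━━━━━━━━━┓                      
et                    ┃                      
──────────────────────┨                      
                      ┃                      
     B       C       D┃                      
----------------------┃                      
0]       0       0    ┃                      
 0       0       0    ┃                      
 0       0       0    ┃                      
         0       0    ┃                      
 0       0       0    ┃                      
 0       0       0    ┃                      
 0       0       0    ┃                      
 0  307.98       0    ┃                      
         0       0    ┃                      
 0       0       0    ┃                      
 0       0       0    ┃                      
 0       0       0    ┃                      
━━━━━━━━━━━━━━━━━━━━━━┛                      


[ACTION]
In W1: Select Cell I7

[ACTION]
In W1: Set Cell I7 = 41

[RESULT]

                                             
━━━━━━━━━━━━━━━━━━━━━━┓                      
et                    ┃                      
──────────────────────┨                      
                      ┃                      
     B       C       D┃                      
----------------------┃                      
 0       0       0    ┃                      
 0       0       0    ┃                      
 0       0       0    ┃                      
         0       0    ┃                      
 0       0       0    ┃                      
 0       0       0    ┃                      
 0       0       0    ┃                      
 0  307.98       0    ┃                      
         0       0    ┃                      
 0       0       0    ┃                      
 0       0       0    ┃                      
 0       0       0    ┃                      
━━━━━━━━━━━━━━━━━━━━━━┛                      


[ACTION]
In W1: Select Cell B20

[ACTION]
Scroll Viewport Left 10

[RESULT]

                                             
━━━━━━━━━━━━━━━━━━━━━━━━━━━━━━━━┓            
 Spreadsheet                    ┃            
────────────────────────────────┨            
B20:                            ┃            
       A       B       C       D┃            
--------------------------------┃            
  1        0       0       0    ┃            
  2        0       0       0    ┃            
  3        0       0       0    ┃            
  4 Test           0       0    ┃            
  5        0       0       0    ┃            
  6        0       0       0    ┃            
  7        0       0       0    ┃            
  8        0  307.98       0    ┃            
  9 Hello          0       0    ┃            
 10        0       0       0    ┃            
 11        0       0       0    ┃            
 12        0       0       0    ┃            
━━━━━━━━━━━━━━━━━━━━━━━━━━━━━━━━┛            


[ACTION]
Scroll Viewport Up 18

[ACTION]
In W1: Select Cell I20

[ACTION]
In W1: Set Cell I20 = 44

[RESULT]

                                             
━━━━━━━━━━━━━━━━━━━━━━━━━━━━━━━━┓            
 Spreadsheet                    ┃            
────────────────────────────────┨            
I20: 44                         ┃            
       A       B       C       D┃            
--------------------------------┃            
  1        0       0       0    ┃            
  2        0       0       0    ┃            
  3        0       0       0    ┃            
  4 Test           0       0    ┃            
  5        0       0       0    ┃            
  6        0       0       0    ┃            
  7        0       0       0    ┃            
  8        0  307.98       0    ┃            
  9 Hello          0       0    ┃            
 10        0       0       0    ┃            
 11        0       0       0    ┃            
 12        0       0       0    ┃            
━━━━━━━━━━━━━━━━━━━━━━━━━━━━━━━━┛            


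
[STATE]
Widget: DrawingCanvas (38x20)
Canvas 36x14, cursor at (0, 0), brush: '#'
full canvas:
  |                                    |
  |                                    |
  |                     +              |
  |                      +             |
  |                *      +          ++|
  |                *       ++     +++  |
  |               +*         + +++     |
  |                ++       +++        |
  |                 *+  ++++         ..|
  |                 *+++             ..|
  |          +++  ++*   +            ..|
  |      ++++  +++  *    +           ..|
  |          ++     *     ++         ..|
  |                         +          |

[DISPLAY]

+                                     
                                      
                     +                
                      +               
                *      +          ++  
                *       ++     +++    
               +*         + +++       
                ++       +++          
                 *+  ++++         ..  
                 *+++             ..  
          +++  ++*   +            ..  
      ++++  +++  *    +           ..  
          ++     *     ++         ..  
                         +            
                                      
                                      
                                      
                                      
                                      
                                      


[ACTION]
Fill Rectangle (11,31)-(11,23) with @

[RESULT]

+                                     
                                      
                     +                
                      +               
                *      +          ++  
                *       ++     +++    
               +*         + +++       
                ++       +++          
                 *+  ++++         ..  
                 *+++             ..  
          +++  ++*   +            ..  
      ++++  +++  *    +@@@@@@@@@  ..  
          ++     *     ++         ..  
                         +            
                                      
                                      
                                      
                                      
                                      
                                      


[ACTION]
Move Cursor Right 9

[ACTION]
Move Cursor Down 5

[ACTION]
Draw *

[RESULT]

                                      
                                      
                     +                
                      +               
                *      +          ++  
         *      *       ++     +++    
               +*         + +++       
                ++       +++          
                 *+  ++++         ..  
                 *+++             ..  
          +++  ++*   +            ..  
      ++++  +++  *    +@@@@@@@@@  ..  
          ++     *     ++         ..  
                         +            
                                      
                                      
                                      
                                      
                                      
                                      


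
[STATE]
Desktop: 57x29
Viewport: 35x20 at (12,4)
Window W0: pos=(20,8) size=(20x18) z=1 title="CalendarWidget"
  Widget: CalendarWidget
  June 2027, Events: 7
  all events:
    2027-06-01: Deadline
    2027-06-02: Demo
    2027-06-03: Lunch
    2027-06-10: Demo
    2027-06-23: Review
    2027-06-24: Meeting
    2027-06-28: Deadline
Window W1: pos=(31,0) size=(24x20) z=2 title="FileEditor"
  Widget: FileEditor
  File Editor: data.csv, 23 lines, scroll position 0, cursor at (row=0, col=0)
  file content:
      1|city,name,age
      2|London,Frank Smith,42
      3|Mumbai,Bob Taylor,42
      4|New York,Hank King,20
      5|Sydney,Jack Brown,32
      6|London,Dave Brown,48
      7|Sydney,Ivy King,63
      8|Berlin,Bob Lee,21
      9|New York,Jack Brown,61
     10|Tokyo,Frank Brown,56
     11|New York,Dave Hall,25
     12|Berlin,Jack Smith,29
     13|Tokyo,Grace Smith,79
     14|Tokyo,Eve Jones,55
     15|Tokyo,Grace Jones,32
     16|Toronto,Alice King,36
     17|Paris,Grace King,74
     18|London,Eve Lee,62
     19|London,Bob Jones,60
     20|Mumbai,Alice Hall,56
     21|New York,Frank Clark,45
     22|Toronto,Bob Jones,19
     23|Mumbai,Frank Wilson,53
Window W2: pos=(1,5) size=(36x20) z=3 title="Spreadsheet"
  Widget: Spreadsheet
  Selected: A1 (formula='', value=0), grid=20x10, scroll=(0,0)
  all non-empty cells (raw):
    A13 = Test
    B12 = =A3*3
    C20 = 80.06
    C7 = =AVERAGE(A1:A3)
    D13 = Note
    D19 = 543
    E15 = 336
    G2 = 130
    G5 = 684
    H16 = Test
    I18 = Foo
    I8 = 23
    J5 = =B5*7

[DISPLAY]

                   ┃London,Frank Sm
━━━━━━━━━━━━━━━━━━━━━━━━┓i,Bob Tayl
et                      ┃ork,Hank K
────────────────────────┨y,Jack Bro
                        ┃n,Dave Bro
     B       C       D  ┃y,Ivy King
------------------------┃n,Bob Lee,
0]       0       0      ┃ork,Jack B
 0       0       0      ┃,Frank Bro
 0       0       0      ┃ork,Dave H
 0       0       0      ┃n,Jack Smi
 0       0       0      ┃,Grace Smi
 0       0       0      ┃,Eve Jones
 0       0       0      ┃,Grace Jon
 0       0       0      ┃to,Alice K
 0       0       0      ┃━━━━━━━━━━
 0       0       0      ┃  ┃       
 0       0       0      ┃  ┃       
 0       0       0      ┃  ┃       
         0       0Note  ┃  ┃       


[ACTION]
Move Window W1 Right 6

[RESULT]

                     ┃London,Frank 
━━━━━━━━━━━━━━━━━━━━━━━━┓bai,Bob Ta
et                      ┃ York,Hank
────────────────────────┨ney,Jack B
                        ┃don,Dave B
     B       C       D  ┃ney,Ivy Ki
------------------------┃lin,Bob Le
0]       0       0      ┃ York,Jack
 0       0       0      ┃yo,Frank B
 0       0       0      ┃ York,Dave
 0       0       0      ┃lin,Jack S
 0       0       0      ┃yo,Grace S
 0       0       0      ┃yo,Eve Jon
 0       0       0      ┃yo,Grace J
 0       0       0      ┃onto,Alice
 0       0       0      ┃━━━━━━━━━━
 0       0       0      ┃  ┃       
 0       0       0      ┃  ┃       
 0       0       0      ┃  ┃       
         0       0Note  ┃  ┃       


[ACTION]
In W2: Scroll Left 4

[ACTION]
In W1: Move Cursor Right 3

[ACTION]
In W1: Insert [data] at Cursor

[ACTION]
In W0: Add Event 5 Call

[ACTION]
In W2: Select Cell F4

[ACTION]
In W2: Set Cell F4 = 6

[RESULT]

                     ┃London,Frank 
━━━━━━━━━━━━━━━━━━━━━━━━┓bai,Bob Ta
et                      ┃ York,Hank
────────────────────────┨ney,Jack B
                        ┃don,Dave B
     B       C       D  ┃ney,Ivy Ki
------------------------┃lin,Bob Le
 0       0       0      ┃ York,Jack
 0       0       0      ┃yo,Frank B
 0       0       0      ┃ York,Dave
 0       0       0      ┃lin,Jack S
 0       0       0      ┃yo,Grace S
 0       0       0      ┃yo,Eve Jon
 0       0       0      ┃yo,Grace J
 0       0       0      ┃onto,Alice
 0       0       0      ┃━━━━━━━━━━
 0       0       0      ┃  ┃       
 0       0       0      ┃  ┃       
 0       0       0      ┃  ┃       
         0       0Note  ┃  ┃       
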